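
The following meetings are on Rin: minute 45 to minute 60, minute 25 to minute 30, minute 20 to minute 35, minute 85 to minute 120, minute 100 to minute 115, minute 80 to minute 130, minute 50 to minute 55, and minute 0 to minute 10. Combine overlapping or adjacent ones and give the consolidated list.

minute 0 to minute 10, minute 20 to minute 35, minute 45 to minute 60, minute 80 to minute 130

Sort by start: minute 0 to minute 10, minute 20 to minute 35, minute 25 to minute 30, minute 45 to minute 60, minute 50 to minute 55, minute 80 to minute 130, minute 85 to minute 120, minute 100 to minute 115.
minute 20 to minute 35 is disjoint → start new block.
minute 25 to minute 30 overlaps/touches minute 20 to minute 35 → extend to minute 20 to minute 35.
minute 45 to minute 60 is disjoint → start new block.
minute 50 to minute 55 overlaps/touches minute 45 to minute 60 → extend to minute 45 to minute 60.
minute 80 to minute 130 is disjoint → start new block.
minute 85 to minute 120 overlaps/touches minute 80 to minute 130 → extend to minute 80 to minute 130.
minute 100 to minute 115 overlaps/touches minute 80 to minute 130 → extend to minute 80 to minute 130.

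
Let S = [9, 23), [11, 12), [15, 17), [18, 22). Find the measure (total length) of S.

14

Merged: [9, 23).
Length: 14.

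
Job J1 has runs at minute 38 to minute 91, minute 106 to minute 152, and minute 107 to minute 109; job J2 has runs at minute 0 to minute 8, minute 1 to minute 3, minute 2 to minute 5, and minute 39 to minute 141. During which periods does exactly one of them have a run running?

minute 0 to minute 8, minute 38 to minute 39, minute 91 to minute 106, minute 141 to minute 152

First set merges to minute 38 to minute 91, minute 106 to minute 152.
Second set merges to minute 0 to minute 8, minute 39 to minute 141.
A \ B = minute 38 to minute 39, minute 141 to minute 152.
B \ A = minute 0 to minute 8, minute 91 to minute 106.
Union of the two gives the symmetric difference.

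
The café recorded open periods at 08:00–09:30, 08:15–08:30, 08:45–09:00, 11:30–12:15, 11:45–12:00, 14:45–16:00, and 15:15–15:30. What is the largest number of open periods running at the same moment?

2

Walk the sorted start/end points keeping a running depth.
The depth first hits 2 at 08:15.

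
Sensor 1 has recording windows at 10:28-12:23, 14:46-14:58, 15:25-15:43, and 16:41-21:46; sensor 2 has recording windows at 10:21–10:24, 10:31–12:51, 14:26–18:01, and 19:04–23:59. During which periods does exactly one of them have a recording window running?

Only in the first: 10:28–10:31, 18:01–19:04.
Only in the second: 10:21–10:24, 12:23–12:51, 14:26–14:46, 14:58–15:25, 15:43–16:41, 21:46–23:59.
Together these are the periods covered by exactly one.

10:21–10:24, 10:28–10:31, 12:23–12:51, 14:26–14:46, 14:58–15:25, 15:43–16:41, 18:01–19:04, 21:46–23:59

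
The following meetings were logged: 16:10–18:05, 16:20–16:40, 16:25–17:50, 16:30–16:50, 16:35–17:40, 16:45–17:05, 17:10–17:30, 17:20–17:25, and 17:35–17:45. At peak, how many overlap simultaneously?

5

Walk the sorted start/end points keeping a running depth.
The depth first hits 5 at 16:35.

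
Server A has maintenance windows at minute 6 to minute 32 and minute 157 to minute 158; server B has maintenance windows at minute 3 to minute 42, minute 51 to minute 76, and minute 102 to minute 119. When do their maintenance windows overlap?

minute 6 to minute 32

minute 6 to minute 32 overlaps B on minute 6 to minute 32.
minute 157 to minute 158 falls entirely outside B.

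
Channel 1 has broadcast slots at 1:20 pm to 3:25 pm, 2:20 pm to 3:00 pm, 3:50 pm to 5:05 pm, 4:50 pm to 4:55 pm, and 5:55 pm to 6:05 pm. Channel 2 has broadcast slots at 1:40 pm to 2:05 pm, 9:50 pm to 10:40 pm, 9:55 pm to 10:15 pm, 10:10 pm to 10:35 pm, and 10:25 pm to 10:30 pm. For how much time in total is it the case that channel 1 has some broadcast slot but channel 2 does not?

3 h 5 min

First set merges to 1:20 pm–3:25 pm, 3:50 pm–5:05 pm, 5:55 pm–6:05 pm.
Second set merges to 1:40 pm–2:05 pm, 9:50 pm–10:40 pm.
A \ B = 1:20 pm–1:40 pm, 2:05 pm–3:25 pm, 3:50 pm–5:05 pm, 5:55 pm–6:05 pm.
Total: 20 min + 1 h 20 min + 1 h 15 min + 10 min = 3 h 5 min.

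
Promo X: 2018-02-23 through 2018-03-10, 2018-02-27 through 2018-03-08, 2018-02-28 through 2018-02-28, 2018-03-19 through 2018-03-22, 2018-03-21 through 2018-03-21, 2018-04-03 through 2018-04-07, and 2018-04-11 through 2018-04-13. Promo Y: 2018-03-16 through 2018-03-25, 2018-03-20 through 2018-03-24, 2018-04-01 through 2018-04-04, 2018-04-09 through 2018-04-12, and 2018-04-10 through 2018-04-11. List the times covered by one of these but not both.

2018-02-23 through 2018-03-10, 2018-03-16 through 2018-03-18, 2018-03-23 through 2018-03-25, 2018-04-01 through 2018-04-02, 2018-04-05 through 2018-04-07, 2018-04-09 through 2018-04-10, 2018-04-13 through 2018-04-13

First set merges to 2018-02-23 through 2018-03-10, 2018-03-19 through 2018-03-22, 2018-04-03 through 2018-04-07, 2018-04-11 through 2018-04-13.
Second set merges to 2018-03-16 through 2018-03-25, 2018-04-01 through 2018-04-04, 2018-04-09 through 2018-04-12.
Only in the first: 2018-02-23 through 2018-03-10, 2018-04-05 through 2018-04-07, 2018-04-13 through 2018-04-13.
Only in the second: 2018-03-16 through 2018-03-18, 2018-03-23 through 2018-03-25, 2018-04-01 through 2018-04-02, 2018-04-09 through 2018-04-10.
Together these are the periods covered by exactly one.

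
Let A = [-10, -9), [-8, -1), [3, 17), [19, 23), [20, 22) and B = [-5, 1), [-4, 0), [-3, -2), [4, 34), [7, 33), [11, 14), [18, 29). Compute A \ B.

A, merged: [-10, -9), [-8, -1), [3, 17), [19, 23).
B, merged: [-5, 1), [4, 34).
[-10, -9): no B overlap → unchanged.
[-8, -1) minus B → [-8, -5).
[3, 17) minus B → [3, 4).
[19, 23): fully covered by B → removed.

[-10, -9) ∪ [-8, -5) ∪ [3, 4)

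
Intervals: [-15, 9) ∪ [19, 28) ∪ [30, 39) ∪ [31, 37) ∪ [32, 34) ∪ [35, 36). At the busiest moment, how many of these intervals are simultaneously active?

At 32, 3 of the intervals are simultaneously active.
No point has more.

3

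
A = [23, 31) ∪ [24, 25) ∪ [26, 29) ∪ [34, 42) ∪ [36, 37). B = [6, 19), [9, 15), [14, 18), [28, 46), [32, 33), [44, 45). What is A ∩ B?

First set merges to [23, 31), [34, 42).
Second set merges to [6, 19), [28, 46).
[23, 31) overlaps B on [28, 31).
[34, 42) overlaps B on [34, 42).

[28, 31) ∪ [34, 42)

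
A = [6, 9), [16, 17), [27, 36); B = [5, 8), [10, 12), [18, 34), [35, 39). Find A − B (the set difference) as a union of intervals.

[6, 9) with B removed leaves [8, 9).
[16, 17) is untouched.
[27, 36) with B removed leaves [34, 35).

[8, 9) ∪ [16, 17) ∪ [34, 35)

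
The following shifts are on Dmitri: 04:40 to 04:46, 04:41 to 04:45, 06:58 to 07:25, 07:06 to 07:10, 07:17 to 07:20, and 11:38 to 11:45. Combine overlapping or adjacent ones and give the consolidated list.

04:41–04:45 overlaps/touches 04:40–04:46 → extend to 04:40–04:46.
06:58–07:25 is disjoint → start new block.
07:06–07:10 overlaps/touches 06:58–07:25 → extend to 06:58–07:25.
07:17–07:20 overlaps/touches 06:58–07:25 → extend to 06:58–07:25.
11:38–11:45 is disjoint → start new block.

04:40–04:46, 06:58–07:25, 11:38–11:45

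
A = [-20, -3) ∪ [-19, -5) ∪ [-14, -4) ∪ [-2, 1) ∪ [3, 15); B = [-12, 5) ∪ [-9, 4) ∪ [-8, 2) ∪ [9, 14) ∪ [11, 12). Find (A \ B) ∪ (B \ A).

[-20, -12) ∪ [-3, -2) ∪ [1, 3) ∪ [5, 9) ∪ [14, 15)

First set merges to [-20, -3), [-2, 1), [3, 15).
Second set merges to [-12, 5), [9, 14).
Only in the first: [-20, -12), [5, 9), [14, 15).
Only in the second: [-3, -2), [1, 3).
Together these are the periods covered by exactly one.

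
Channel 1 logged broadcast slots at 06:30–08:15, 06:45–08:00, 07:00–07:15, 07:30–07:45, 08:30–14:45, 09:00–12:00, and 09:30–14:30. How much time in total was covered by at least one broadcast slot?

8 h

Merged: 06:30–08:15, 08:30–14:45.
Lengths: 1 h 45 min + 6 h 15 min = 8 h.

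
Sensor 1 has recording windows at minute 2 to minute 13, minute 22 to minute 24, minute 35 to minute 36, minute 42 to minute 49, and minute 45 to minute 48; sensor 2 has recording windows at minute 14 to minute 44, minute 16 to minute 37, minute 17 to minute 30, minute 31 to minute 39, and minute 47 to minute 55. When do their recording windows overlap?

minute 22 to minute 24, minute 35 to minute 36, minute 42 to minute 44, minute 47 to minute 49

First set merges to minute 2 to minute 13, minute 22 to minute 24, minute 35 to minute 36, minute 42 to minute 49.
Second set merges to minute 14 to minute 44, minute 47 to minute 55.
minute 2 to minute 13: no overlap with the second set.
minute 22 to minute 24 meets the second set on minute 22 to minute 24.
minute 35 to minute 36 meets the second set on minute 35 to minute 36.
minute 42 to minute 49 meets the second set on minute 42 to minute 44, minute 47 to minute 49.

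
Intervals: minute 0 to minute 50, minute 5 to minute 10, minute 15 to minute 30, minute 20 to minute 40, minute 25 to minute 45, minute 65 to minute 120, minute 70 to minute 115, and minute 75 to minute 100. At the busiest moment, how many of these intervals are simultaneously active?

Sweep endpoints in order; track running count of active intervals.
Peak of 4 reached at minute 25.

4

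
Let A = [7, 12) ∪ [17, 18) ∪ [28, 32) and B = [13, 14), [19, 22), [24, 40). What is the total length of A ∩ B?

4

A ∩ B = [28, 32).
Total: 4.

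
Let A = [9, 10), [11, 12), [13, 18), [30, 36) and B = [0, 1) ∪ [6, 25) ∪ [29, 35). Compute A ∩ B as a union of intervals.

[9, 10) ∩ B → [9, 10).
[11, 12) ∩ B → [11, 12).
[13, 18) ∩ B → [13, 18).
[30, 36) ∩ B → [30, 35).

[9, 10) ∪ [11, 12) ∪ [13, 18) ∪ [30, 35)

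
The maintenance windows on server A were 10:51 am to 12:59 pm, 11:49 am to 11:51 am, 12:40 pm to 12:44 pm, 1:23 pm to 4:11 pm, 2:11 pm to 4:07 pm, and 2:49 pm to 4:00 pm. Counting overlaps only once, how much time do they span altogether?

Merged: 10:51 am-12:59 pm, 1:23 pm-4:11 pm.
Lengths: 2 h 8 min + 2 h 48 min = 4 h 56 min.

4 h 56 min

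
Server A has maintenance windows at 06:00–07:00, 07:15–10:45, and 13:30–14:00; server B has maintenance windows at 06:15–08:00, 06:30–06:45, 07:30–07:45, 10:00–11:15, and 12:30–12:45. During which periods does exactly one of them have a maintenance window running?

B, merged: 06:15-08:00, 10:00-11:15, 12:30-12:45.
A \ B = 06:00-06:15, 08:00-10:00, 13:30-14:00.
B \ A = 07:00-07:15, 10:45-11:15, 12:30-12:45.
Union of the two gives the symmetric difference.

06:00-06:15, 07:00-07:15, 08:00-10:00, 10:45-11:15, 12:30-12:45, 13:30-14:00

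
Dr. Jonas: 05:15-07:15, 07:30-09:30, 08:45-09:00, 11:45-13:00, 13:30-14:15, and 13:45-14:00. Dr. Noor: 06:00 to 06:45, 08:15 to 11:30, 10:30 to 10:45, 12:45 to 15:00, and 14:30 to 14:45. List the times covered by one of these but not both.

05:15–06:00, 06:45–07:15, 07:30–08:15, 09:30–11:30, 11:45–12:45, 13:00–13:30, 14:15–15:00

A, merged: 05:15–07:15, 07:30–09:30, 11:45–13:00, 13:30–14:15.
B, merged: 06:00–06:45, 08:15–11:30, 12:45–15:00.
A \ B = 05:15–06:00, 06:45–07:15, 07:30–08:15, 11:45–12:45.
B \ A = 09:30–11:30, 13:00–13:30, 14:15–15:00.
Union of the two gives the symmetric difference.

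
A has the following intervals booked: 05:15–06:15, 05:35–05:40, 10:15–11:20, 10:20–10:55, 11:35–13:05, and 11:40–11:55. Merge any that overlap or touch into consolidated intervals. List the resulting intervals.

05:35-05:40 overlaps/touches 05:15-06:15 → extend to 05:15-06:15.
10:15-11:20 is disjoint → start new block.
10:20-10:55 overlaps/touches 10:15-11:20 → extend to 10:15-11:20.
11:35-13:05 is disjoint → start new block.
11:40-11:55 overlaps/touches 11:35-13:05 → extend to 11:35-13:05.

05:15-06:15, 10:15-11:20, 11:35-13:05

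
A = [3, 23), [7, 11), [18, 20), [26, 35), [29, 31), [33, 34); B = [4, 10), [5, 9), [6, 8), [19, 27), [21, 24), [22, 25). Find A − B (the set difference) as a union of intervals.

First set merges to [3, 23), [26, 35).
Second set merges to [4, 10), [19, 27).
[3, 23) \ B = [3, 4), [10, 19).
[26, 35) \ B = [27, 35).

[3, 4) ∪ [10, 19) ∪ [27, 35)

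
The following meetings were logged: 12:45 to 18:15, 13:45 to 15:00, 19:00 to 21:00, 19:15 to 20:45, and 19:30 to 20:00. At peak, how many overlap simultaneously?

Walk the sorted start/end points keeping a running depth.
The depth first hits 3 at 19:30.

3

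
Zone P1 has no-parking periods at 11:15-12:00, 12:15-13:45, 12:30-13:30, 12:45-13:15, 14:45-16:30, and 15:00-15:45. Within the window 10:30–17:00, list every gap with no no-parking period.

10:30–11:15, 12:00–12:15, 13:45–14:45, 16:30–17:00

After merging, the occupied span is 11:15–12:00, 12:15–13:45, 14:45–16:30.
Gaps within 10:30–17:00: 10:30–11:15, 12:00–12:15, 13:45–14:45, 16:30–17:00.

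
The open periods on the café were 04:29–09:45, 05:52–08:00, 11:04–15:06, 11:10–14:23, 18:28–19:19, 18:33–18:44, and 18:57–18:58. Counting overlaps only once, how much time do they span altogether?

Merged: 04:29–09:45, 11:04–15:06, 18:28–19:19.
Lengths: 5 h 16 min + 4 h 2 min + 51 min = 10 h 9 min.

10 h 9 min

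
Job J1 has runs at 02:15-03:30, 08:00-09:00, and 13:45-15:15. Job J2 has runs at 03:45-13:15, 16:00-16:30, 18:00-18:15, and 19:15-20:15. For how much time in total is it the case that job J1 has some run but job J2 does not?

A \ B = 02:15–03:30, 13:45–15:15.
Total: 1 h 15 min + 1 h 30 min = 2 h 45 min.

2 h 45 min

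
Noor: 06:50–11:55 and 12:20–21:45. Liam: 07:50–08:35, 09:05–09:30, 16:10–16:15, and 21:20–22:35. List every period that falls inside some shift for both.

07:50–08:35, 09:05–09:30, 16:10–16:15, 21:20–21:45

06:50–11:55 overlaps B on 07:50–08:35, 09:05–09:30.
12:20–21:45 overlaps B on 16:10–16:15, 21:20–21:45.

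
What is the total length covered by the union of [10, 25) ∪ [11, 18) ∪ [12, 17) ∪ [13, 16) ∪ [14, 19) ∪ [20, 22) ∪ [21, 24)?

Merged: [10, 25).
Length: 15.

15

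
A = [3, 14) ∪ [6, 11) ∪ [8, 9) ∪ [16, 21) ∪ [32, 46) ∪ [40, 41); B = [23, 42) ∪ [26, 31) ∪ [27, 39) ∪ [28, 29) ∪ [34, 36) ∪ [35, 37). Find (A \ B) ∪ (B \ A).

Merge the first list: [3, 14), [16, 21), [32, 46).
Merge the second list: [23, 42).
A \ B = [3, 14), [16, 21), [42, 46).
B \ A = [23, 32).
Union of the two gives the symmetric difference.

[3, 14) ∪ [16, 21) ∪ [23, 32) ∪ [42, 46)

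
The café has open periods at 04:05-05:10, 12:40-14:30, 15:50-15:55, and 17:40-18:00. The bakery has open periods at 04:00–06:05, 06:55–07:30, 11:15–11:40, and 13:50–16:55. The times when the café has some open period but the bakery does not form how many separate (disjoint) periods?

2

A \ B = 12:40–13:50, 17:40–18:00.
That is 2 disjoint pieces.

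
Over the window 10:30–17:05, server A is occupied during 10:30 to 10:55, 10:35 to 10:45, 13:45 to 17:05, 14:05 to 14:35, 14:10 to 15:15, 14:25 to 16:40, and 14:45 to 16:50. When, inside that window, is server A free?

After merging, the occupied span is 10:30–10:55, 13:45–17:05.
Uncovered inside 10:30–17:05: 10:55–13:45.

10:55–13:45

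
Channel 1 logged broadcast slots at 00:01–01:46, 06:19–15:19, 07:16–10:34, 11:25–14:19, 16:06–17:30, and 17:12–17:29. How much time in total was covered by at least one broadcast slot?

Merged: 00:01–01:46, 06:19–15:19, 16:06–17:30.
Lengths: 1 h 45 min + 9 h + 1 h 24 min = 12 h 9 min.

12 h 9 min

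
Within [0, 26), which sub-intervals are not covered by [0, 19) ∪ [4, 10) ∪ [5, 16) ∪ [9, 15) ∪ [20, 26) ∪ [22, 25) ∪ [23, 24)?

[19, 20)

The merged coverage is [0, 19), [20, 26).
Complement within [0, 26): [19, 20).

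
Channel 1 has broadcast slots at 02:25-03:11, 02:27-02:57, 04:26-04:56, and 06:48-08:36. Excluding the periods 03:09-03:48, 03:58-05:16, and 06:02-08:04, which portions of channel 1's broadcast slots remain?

A, merged: 02:25-03:11, 04:26-04:56, 06:48-08:36.
02:25-03:11 with B removed leaves 02:25-03:09.
04:26-04:56 lies entirely inside B → drops out.
06:48-08:36 with B removed leaves 08:04-08:36.

02:25-03:09, 08:04-08:36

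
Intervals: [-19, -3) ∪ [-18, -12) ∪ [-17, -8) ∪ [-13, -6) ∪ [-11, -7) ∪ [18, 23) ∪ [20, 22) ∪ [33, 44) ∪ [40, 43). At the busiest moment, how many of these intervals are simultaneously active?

Walk the sorted start/end points keeping a running depth.
The depth first hits 4 at -13.

4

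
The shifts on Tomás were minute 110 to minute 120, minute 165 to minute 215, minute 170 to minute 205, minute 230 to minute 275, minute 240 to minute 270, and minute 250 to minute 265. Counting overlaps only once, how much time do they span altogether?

105 minutes

Merged: minute 110 to minute 120, minute 165 to minute 215, minute 230 to minute 275.
Lengths: 10 minutes + 50 minutes + 45 minutes = 105 minutes.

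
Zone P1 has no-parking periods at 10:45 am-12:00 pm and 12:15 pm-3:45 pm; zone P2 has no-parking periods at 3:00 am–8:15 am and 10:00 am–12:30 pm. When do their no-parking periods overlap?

10:45 am–12:00 pm overlaps B on 10:45 am–12:00 pm.
12:15 pm–3:45 pm overlaps B on 12:15 pm–12:30 pm.

10:45 am–12:00 pm, 12:15 pm–12:30 pm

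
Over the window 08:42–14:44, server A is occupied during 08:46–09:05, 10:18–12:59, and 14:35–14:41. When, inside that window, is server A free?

After merging, the occupied span is 08:46–09:05, 10:18–12:59, 14:35–14:41.
Complement within 08:42–14:44: 08:42–08:46, 09:05–10:18, 12:59–14:35, 14:41–14:44.

08:42–08:46, 09:05–10:18, 12:59–14:35, 14:41–14:44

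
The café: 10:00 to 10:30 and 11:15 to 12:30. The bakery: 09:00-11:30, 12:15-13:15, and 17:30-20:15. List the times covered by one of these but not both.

A but not B: 11:30-12:15.
B but not A: 09:00-10:00, 10:30-11:15, 12:30-13:15, 17:30-20:15.
Combining gives A △ B.

09:00-10:00, 10:30-11:15, 11:30-12:15, 12:30-13:15, 17:30-20:15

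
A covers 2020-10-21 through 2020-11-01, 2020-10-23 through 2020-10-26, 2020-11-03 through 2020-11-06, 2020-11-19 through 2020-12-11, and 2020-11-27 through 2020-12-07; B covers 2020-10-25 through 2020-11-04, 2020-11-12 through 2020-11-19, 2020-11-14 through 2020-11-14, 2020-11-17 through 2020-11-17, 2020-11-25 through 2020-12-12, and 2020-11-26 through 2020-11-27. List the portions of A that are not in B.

2020-10-21 through 2020-10-24, 2020-11-05 through 2020-11-06, 2020-11-20 through 2020-11-24

A, merged: 2020-10-21 through 2020-11-01, 2020-11-03 through 2020-11-06, 2020-11-19 through 2020-12-11.
B, merged: 2020-10-25 through 2020-11-04, 2020-11-12 through 2020-11-19, 2020-11-25 through 2020-12-12.
2020-10-21 through 2020-11-01 minus B → 2020-10-21 through 2020-10-24.
2020-11-03 through 2020-11-06 minus B → 2020-11-05 through 2020-11-06.
2020-11-19 through 2020-12-11 minus B → 2020-11-20 through 2020-11-24.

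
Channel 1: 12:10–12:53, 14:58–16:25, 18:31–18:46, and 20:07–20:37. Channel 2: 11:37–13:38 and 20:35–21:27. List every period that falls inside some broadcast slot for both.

12:10–12:53, 20:35–20:37

12:10–12:53 overlaps B on 12:10–12:53.
14:58–16:25 falls entirely outside B.
18:31–18:46 falls entirely outside B.
20:07–20:37 overlaps B on 20:35–20:37.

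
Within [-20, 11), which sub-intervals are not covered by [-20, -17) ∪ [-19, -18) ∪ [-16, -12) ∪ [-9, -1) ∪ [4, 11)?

[-17, -16) ∪ [-12, -9) ∪ [-1, 4)

After merging, the occupied span is [-20, -17), [-16, -12), [-9, -1), [4, 11).
Complement within [-20, 11): [-17, -16), [-12, -9), [-1, 4).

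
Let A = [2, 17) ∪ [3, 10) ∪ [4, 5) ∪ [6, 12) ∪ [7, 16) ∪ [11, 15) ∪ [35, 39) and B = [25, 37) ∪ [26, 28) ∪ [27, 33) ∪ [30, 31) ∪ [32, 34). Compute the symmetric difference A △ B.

[2, 17) ∪ [25, 35) ∪ [37, 39)

Merge the first list: [2, 17), [35, 39).
Merge the second list: [25, 37).
A but not B: [2, 17), [37, 39).
B but not A: [25, 35).
Combining gives A △ B.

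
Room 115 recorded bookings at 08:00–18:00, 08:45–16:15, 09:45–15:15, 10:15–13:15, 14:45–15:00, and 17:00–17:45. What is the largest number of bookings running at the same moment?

Walk the sorted start/end points keeping a running depth.
The depth first hits 4 at 10:15.

4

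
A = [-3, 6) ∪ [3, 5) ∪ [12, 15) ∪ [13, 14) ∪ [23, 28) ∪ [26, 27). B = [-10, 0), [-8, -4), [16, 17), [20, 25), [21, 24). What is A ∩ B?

A, merged: [-3, 6), [12, 15), [23, 28).
B, merged: [-10, 0), [16, 17), [20, 25).
[-3, 6) overlaps B on [-3, 0).
[12, 15) falls entirely outside B.
[23, 28) overlaps B on [23, 25).

[-3, 0) ∪ [23, 25)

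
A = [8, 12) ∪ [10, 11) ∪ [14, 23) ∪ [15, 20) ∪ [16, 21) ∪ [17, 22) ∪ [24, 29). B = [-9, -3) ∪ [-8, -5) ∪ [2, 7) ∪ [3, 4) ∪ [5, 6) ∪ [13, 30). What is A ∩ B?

[14, 23) ∪ [24, 29)

A, merged: [8, 12), [14, 23), [24, 29).
B, merged: [-9, -3), [2, 7), [13, 30).
[8, 12): no overlap with the second set.
[14, 23) meets the second set on [14, 23).
[24, 29) meets the second set on [24, 29).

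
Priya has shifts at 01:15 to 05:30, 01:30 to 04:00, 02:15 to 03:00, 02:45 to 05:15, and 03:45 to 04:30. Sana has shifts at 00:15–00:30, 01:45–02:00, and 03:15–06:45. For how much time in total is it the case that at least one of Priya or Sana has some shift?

Merge the first list: 01:15–05:30.
A ∪ B = 00:15–00:30, 01:15–06:45.
Total: 15 min + 5 h 30 min = 5 h 45 min.

5 h 45 min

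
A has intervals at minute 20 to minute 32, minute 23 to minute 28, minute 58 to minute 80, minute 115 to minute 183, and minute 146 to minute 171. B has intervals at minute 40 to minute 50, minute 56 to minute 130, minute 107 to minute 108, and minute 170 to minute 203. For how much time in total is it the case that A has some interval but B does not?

52 minutes

First set merges to minute 20 to minute 32, minute 58 to minute 80, minute 115 to minute 183.
Second set merges to minute 40 to minute 50, minute 56 to minute 130, minute 170 to minute 203.
A \ B = minute 20 to minute 32, minute 130 to minute 170.
Total: 12 minutes + 40 minutes = 52 minutes.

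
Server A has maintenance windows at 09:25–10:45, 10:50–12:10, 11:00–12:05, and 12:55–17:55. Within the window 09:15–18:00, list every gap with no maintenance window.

09:15-09:25, 10:45-10:50, 12:10-12:55, 17:55-18:00

The merged coverage is 09:25-10:45, 10:50-12:10, 12:55-17:55.
Uncovered inside 09:15-18:00: 09:15-09:25, 10:45-10:50, 12:10-12:55, 17:55-18:00.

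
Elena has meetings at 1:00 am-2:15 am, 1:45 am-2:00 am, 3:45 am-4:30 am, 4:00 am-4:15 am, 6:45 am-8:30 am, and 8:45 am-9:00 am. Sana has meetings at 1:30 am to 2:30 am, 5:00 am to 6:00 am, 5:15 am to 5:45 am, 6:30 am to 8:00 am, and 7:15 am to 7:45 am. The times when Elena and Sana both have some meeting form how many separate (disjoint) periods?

First set merges to 1:00 am-2:15 am, 3:45 am-4:30 am, 6:45 am-8:30 am, 8:45 am-9:00 am.
Second set merges to 1:30 am-2:30 am, 5:00 am-6:00 am, 6:30 am-8:00 am.
A ∩ B = 1:30 am-2:15 am, 6:45 am-8:00 am.
That is 2 disjoint pieces.

2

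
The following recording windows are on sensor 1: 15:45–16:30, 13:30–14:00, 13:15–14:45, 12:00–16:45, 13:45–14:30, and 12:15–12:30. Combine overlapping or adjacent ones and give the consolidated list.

Sort by start: 12:00–16:45, 12:15–12:30, 13:15–14:45, 13:30–14:00, 13:45–14:30, 15:45–16:30.
12:15–12:30 overlaps/touches 12:00–16:45 → extend to 12:00–16:45.
13:15–14:45 overlaps/touches 12:00–16:45 → extend to 12:00–16:45.
13:30–14:00 overlaps/touches 12:00–16:45 → extend to 12:00–16:45.
13:45–14:30 overlaps/touches 12:00–16:45 → extend to 12:00–16:45.
15:45–16:30 overlaps/touches 12:00–16:45 → extend to 12:00–16:45.

12:00–16:45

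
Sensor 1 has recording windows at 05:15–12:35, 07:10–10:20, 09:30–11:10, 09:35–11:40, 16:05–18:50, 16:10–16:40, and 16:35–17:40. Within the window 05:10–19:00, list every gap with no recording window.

Covered (merged): 05:15–12:35, 16:05–18:50.
Complement within 05:10–19:00: 05:10–05:15, 12:35–16:05, 18:50–19:00.

05:10–05:15, 12:35–16:05, 18:50–19:00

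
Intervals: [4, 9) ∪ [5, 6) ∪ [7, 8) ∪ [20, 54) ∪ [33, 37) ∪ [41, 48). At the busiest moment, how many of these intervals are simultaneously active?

At 5, 2 of the intervals are simultaneously active.
No point has more.

2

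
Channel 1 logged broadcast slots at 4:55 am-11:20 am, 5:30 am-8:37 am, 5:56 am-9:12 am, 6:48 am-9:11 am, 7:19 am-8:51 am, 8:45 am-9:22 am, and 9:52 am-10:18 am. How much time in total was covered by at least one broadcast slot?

Merged: 4:55 am–11:20 am.
Length: 6 h 25 min.

6 h 25 min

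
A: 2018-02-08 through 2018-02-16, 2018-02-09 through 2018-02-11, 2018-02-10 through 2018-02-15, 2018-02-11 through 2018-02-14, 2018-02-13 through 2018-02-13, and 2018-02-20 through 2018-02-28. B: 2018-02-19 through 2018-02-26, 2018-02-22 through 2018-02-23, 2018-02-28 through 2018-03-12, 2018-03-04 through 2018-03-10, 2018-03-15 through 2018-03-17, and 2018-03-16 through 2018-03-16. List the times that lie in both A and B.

First set merges to 2018-02-08 through 2018-02-16, 2018-02-20 through 2018-02-28.
Second set merges to 2018-02-19 through 2018-02-26, 2018-02-28 through 2018-03-12, 2018-03-15 through 2018-03-17.
2018-02-08 through 2018-02-16: no overlap with the second set.
2018-02-20 through 2018-02-28 meets the second set on 2018-02-20 through 2018-02-26, 2018-02-28 through 2018-02-28.

2018-02-20 through 2018-02-26, 2018-02-28 through 2018-02-28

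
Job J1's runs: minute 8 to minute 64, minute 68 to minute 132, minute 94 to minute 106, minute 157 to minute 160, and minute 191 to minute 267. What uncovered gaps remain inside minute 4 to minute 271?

minute 4 to minute 8, minute 64 to minute 68, minute 132 to minute 157, minute 160 to minute 191, minute 267 to minute 271

After merging, the occupied span is minute 8 to minute 64, minute 68 to minute 132, minute 157 to minute 160, minute 191 to minute 267.
Uncovered inside minute 4 to minute 271: minute 4 to minute 8, minute 64 to minute 68, minute 132 to minute 157, minute 160 to minute 191, minute 267 to minute 271.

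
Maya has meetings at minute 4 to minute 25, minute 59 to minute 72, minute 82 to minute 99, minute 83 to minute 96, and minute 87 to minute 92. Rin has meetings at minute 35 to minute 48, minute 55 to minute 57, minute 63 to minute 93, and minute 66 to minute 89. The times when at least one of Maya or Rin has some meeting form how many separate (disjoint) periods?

4

Merge the first list: minute 4 to minute 25, minute 59 to minute 72, minute 82 to minute 99.
Merge the second list: minute 35 to minute 48, minute 55 to minute 57, minute 63 to minute 93.
A ∪ B = minute 4 to minute 25, minute 35 to minute 48, minute 55 to minute 57, minute 59 to minute 99.
That is 4 disjoint pieces.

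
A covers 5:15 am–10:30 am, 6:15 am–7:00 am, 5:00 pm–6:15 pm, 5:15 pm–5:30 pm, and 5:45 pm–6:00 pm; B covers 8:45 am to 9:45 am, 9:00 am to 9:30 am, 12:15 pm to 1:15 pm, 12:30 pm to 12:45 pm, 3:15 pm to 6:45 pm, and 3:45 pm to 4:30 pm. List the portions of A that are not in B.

5:15 am–8:45 am, 9:45 am–10:30 am

Merge the first list: 5:15 am–10:30 am, 5:00 pm–6:15 pm.
Merge the second list: 8:45 am–9:45 am, 12:15 pm–1:15 pm, 3:15 pm–6:45 pm.
5:15 am–10:30 am with B removed leaves 5:15 am–8:45 am, 9:45 am–10:30 am.
5:00 pm–6:15 pm lies entirely inside B → drops out.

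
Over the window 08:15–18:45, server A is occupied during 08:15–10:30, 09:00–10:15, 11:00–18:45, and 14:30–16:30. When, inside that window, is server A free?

10:30–11:00

The merged coverage is 08:15–10:30, 11:00–18:45.
Uncovered inside 08:15–18:45: 10:30–11:00.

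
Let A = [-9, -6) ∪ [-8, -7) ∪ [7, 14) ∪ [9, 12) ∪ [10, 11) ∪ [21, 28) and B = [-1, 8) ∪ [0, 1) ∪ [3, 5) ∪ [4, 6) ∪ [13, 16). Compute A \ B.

[-9, -6) ∪ [8, 13) ∪ [21, 28)

A, merged: [-9, -6), [7, 14), [21, 28).
B, merged: [-1, 8), [13, 16).
[-9, -6) is untouched.
[7, 14) with B removed leaves [8, 13).
[21, 28) is untouched.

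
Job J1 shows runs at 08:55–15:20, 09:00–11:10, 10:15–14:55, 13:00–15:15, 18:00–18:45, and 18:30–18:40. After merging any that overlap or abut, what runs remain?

09:00-11:10 overlaps/touches 08:55-15:20 → extend to 08:55-15:20.
10:15-14:55 overlaps/touches 08:55-15:20 → extend to 08:55-15:20.
13:00-15:15 overlaps/touches 08:55-15:20 → extend to 08:55-15:20.
18:00-18:45 is disjoint → start new block.
18:30-18:40 overlaps/touches 18:00-18:45 → extend to 18:00-18:45.

08:55-15:20, 18:00-18:45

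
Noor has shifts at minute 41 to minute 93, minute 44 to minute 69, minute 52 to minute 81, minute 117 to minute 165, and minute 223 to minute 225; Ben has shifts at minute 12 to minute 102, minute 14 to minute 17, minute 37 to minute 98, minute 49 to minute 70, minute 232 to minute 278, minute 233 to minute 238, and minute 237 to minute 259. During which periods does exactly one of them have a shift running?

First set merges to minute 41 to minute 93, minute 117 to minute 165, minute 223 to minute 225.
Second set merges to minute 12 to minute 102, minute 232 to minute 278.
A but not B: minute 117 to minute 165, minute 223 to minute 225.
B but not A: minute 12 to minute 41, minute 93 to minute 102, minute 232 to minute 278.
Combining gives A △ B.

minute 12 to minute 41, minute 93 to minute 102, minute 117 to minute 165, minute 223 to minute 225, minute 232 to minute 278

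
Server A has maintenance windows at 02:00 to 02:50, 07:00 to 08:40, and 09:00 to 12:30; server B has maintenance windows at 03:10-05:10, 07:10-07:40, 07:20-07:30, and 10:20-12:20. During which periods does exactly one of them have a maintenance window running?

Second set merges to 03:10-05:10, 07:10-07:40, 10:20-12:20.
Only in the first: 02:00-02:50, 07:00-07:10, 07:40-08:40, 09:00-10:20, 12:20-12:30.
Only in the second: 03:10-05:10.
Together these are the periods covered by exactly one.

02:00-02:50, 03:10-05:10, 07:00-07:10, 07:40-08:40, 09:00-10:20, 12:20-12:30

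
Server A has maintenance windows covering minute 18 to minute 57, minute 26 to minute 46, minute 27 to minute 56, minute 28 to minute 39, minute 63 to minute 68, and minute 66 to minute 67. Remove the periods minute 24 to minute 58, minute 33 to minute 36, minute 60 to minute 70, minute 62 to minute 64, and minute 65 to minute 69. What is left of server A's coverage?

minute 18 to minute 24

A, merged: minute 18 to minute 57, minute 63 to minute 68.
B, merged: minute 24 to minute 58, minute 60 to minute 70.
minute 18 to minute 57 minus B → minute 18 to minute 24.
minute 63 to minute 68: fully covered by B → removed.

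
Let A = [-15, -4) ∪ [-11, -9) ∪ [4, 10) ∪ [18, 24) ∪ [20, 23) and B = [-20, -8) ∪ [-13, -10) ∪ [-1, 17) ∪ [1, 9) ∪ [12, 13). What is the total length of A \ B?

A, merged: [-15, -4), [4, 10), [18, 24).
B, merged: [-20, -8), [-1, 17).
A \ B = [-8, -4), [18, 24).
Total: 4 + 6 = 10.

10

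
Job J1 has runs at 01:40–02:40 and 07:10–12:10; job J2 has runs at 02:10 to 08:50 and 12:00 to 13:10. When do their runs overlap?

01:40-02:40 ∩ B → 02:10-02:40.
07:10-12:10 ∩ B → 07:10-08:50, 12:00-12:10.

02:10-02:40, 07:10-08:50, 12:00-12:10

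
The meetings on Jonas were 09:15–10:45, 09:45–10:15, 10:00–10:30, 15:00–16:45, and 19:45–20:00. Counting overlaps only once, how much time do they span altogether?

3 h 30 min

Merged: 09:15–10:45, 15:00–16:45, 19:45–20:00.
Lengths: 1 h 30 min + 1 h 45 min + 15 min = 3 h 30 min.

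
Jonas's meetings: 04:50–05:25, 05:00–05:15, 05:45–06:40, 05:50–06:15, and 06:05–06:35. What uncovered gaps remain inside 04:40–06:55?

04:40–04:50, 05:25–05:45, 06:40–06:55

After merging, the occupied span is 04:50–05:25, 05:45–06:40.
Complement within 04:40–06:55: 04:40–04:50, 05:25–05:45, 06:40–06:55.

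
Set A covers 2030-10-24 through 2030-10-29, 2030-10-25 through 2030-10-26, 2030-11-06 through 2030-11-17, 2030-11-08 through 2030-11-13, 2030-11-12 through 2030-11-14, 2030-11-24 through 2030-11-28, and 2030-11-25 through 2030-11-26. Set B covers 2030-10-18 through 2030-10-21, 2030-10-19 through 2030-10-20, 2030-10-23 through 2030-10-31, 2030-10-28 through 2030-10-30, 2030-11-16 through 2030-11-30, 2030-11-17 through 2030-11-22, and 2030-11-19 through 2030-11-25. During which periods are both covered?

2030-10-24 through 2030-10-29, 2030-11-16 through 2030-11-17, 2030-11-24 through 2030-11-28

Merge the first list: 2030-10-24 through 2030-10-29, 2030-11-06 through 2030-11-17, 2030-11-24 through 2030-11-28.
Merge the second list: 2030-10-18 through 2030-10-21, 2030-10-23 through 2030-10-31, 2030-11-16 through 2030-11-30.
2030-10-24 through 2030-10-29 ∩ B → 2030-10-24 through 2030-10-29.
2030-11-06 through 2030-11-17 ∩ B → 2030-11-16 through 2030-11-17.
2030-11-24 through 2030-11-28 ∩ B → 2030-11-24 through 2030-11-28.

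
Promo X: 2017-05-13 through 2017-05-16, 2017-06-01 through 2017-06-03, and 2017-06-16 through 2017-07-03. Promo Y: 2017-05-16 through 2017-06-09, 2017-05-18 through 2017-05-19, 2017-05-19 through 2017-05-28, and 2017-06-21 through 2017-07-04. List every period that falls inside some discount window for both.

2017-05-16 through 2017-05-16, 2017-06-01 through 2017-06-03, 2017-06-21 through 2017-07-03

B, merged: 2017-05-16 through 2017-06-09, 2017-06-21 through 2017-07-04.
2017-05-13 through 2017-05-16 overlaps B on 2017-05-16 through 2017-05-16.
2017-06-01 through 2017-06-03 overlaps B on 2017-06-01 through 2017-06-03.
2017-06-16 through 2017-07-03 overlaps B on 2017-06-21 through 2017-07-03.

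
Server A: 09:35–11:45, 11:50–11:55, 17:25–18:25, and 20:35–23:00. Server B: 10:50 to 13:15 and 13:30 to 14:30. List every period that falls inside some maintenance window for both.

09:35–11:45 overlaps B on 10:50–11:45.
11:50–11:55 overlaps B on 11:50–11:55.
17:25–18:25 falls entirely outside B.
20:35–23:00 falls entirely outside B.

10:50–11:45, 11:50–11:55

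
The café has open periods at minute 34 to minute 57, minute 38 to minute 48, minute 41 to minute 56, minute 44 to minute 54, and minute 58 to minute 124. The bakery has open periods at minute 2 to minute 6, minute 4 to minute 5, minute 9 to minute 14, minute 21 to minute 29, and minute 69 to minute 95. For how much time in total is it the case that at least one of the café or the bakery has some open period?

First set merges to minute 34 to minute 57, minute 58 to minute 124.
Second set merges to minute 2 to minute 6, minute 9 to minute 14, minute 21 to minute 29, minute 69 to minute 95.
A ∪ B = minute 2 to minute 6, minute 9 to minute 14, minute 21 to minute 29, minute 34 to minute 57, minute 58 to minute 124.
Total: 4 minutes + 5 minutes + 8 minutes + 23 minutes + 66 minutes = 106 minutes.

106 minutes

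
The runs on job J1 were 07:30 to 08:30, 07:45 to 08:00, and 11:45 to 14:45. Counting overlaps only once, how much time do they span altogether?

4 h

Merged: 07:30-08:30, 11:45-14:45.
Lengths: 1 h + 3 h = 4 h.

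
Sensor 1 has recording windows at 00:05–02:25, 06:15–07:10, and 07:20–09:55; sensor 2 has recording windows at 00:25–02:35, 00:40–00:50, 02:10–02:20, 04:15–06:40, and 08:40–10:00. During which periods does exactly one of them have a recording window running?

00:05-00:25, 02:25-02:35, 04:15-06:15, 06:40-07:10, 07:20-08:40, 09:55-10:00

Merge the second list: 00:25-02:35, 04:15-06:40, 08:40-10:00.
Only in the first: 00:05-00:25, 06:40-07:10, 07:20-08:40.
Only in the second: 02:25-02:35, 04:15-06:15, 09:55-10:00.
Together these are the periods covered by exactly one.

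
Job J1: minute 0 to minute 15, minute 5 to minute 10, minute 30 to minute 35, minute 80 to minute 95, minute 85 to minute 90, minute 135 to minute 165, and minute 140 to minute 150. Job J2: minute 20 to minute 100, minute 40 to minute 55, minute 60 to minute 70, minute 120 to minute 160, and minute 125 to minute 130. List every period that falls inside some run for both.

minute 30 to minute 35, minute 80 to minute 95, minute 135 to minute 160

A, merged: minute 0 to minute 15, minute 30 to minute 35, minute 80 to minute 95, minute 135 to minute 165.
B, merged: minute 20 to minute 100, minute 120 to minute 160.
minute 0 to minute 15 meets no B interval.
minute 30 to minute 35 ∩ B → minute 30 to minute 35.
minute 80 to minute 95 ∩ B → minute 80 to minute 95.
minute 135 to minute 165 ∩ B → minute 135 to minute 160.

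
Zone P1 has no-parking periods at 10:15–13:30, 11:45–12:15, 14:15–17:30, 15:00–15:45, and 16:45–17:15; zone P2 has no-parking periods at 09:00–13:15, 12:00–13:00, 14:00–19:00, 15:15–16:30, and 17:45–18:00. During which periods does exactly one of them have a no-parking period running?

09:00–10:15, 13:15–13:30, 14:00–14:15, 17:30–19:00

First set merges to 10:15–13:30, 14:15–17:30.
Second set merges to 09:00–13:15, 14:00–19:00.
A but not B: 13:15–13:30.
B but not A: 09:00–10:15, 14:00–14:15, 17:30–19:00.
Combining gives A △ B.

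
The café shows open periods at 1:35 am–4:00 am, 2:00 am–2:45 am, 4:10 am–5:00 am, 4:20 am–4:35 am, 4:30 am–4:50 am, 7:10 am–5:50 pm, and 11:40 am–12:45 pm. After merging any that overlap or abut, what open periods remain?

2:00 am–2:45 am overlaps/touches 1:35 am–4:00 am → extend to 1:35 am–4:00 am.
4:10 am–5:00 am is disjoint → start new block.
4:20 am–4:35 am overlaps/touches 4:10 am–5:00 am → extend to 4:10 am–5:00 am.
4:30 am–4:50 am overlaps/touches 4:10 am–5:00 am → extend to 4:10 am–5:00 am.
7:10 am–5:50 pm is disjoint → start new block.
11:40 am–12:45 pm overlaps/touches 7:10 am–5:50 pm → extend to 7:10 am–5:50 pm.

1:35 am–4:00 am, 4:10 am–5:00 am, 7:10 am–5:50 pm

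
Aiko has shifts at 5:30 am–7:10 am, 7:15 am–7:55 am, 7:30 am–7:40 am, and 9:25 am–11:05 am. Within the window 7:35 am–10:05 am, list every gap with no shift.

After merging, the occupied span is 5:30 am–7:10 am, 7:15 am–7:55 am, 9:25 am–11:05 am.
Complement within 7:35 am–10:05 am: 7:55 am–9:25 am.

7:55 am–9:25 am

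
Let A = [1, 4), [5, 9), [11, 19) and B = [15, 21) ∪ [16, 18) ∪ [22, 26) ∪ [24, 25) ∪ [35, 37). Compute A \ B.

Merge the second list: [15, 21), [22, 26), [35, 37).
[1, 4): no B overlap → unchanged.
[5, 9): no B overlap → unchanged.
[11, 19) minus B → [11, 15).

[1, 4) ∪ [5, 9) ∪ [11, 15)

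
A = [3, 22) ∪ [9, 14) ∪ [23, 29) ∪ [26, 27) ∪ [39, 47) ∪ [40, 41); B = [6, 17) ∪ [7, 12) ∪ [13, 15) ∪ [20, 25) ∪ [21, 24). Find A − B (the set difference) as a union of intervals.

[3, 6) ∪ [17, 20) ∪ [25, 29) ∪ [39, 47)

First set merges to [3, 22), [23, 29), [39, 47).
Second set merges to [6, 17), [20, 25).
[3, 22) minus B → [3, 6), [17, 20).
[23, 29) minus B → [25, 29).
[39, 47): no B overlap → unchanged.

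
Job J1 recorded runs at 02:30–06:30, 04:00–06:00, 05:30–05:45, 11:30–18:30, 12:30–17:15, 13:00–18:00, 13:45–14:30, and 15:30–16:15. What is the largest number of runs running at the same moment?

Sweep endpoints in order; track running count of active intervals.
Peak of 4 reached at 13:45.

4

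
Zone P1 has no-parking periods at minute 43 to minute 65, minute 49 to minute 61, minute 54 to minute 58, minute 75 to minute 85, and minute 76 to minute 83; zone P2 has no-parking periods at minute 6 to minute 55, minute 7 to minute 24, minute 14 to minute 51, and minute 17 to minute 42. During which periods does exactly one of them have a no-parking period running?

minute 6 to minute 43, minute 55 to minute 65, minute 75 to minute 85

A, merged: minute 43 to minute 65, minute 75 to minute 85.
B, merged: minute 6 to minute 55.
A but not B: minute 55 to minute 65, minute 75 to minute 85.
B but not A: minute 6 to minute 43.
Combining gives A △ B.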